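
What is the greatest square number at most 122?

Solve n² ≤ 122 for integer n.
n = 11 gives 121 ≤ 122, while n = 12 gives 144 > 122; so the answer is 121.

121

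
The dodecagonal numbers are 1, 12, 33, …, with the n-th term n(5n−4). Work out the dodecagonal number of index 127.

The 127th dodecagonal number is n(5n−4) with n = 127.
127·(5·127 − 4) = 127·631 = 80137.

80137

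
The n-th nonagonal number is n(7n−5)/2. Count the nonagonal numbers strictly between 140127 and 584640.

209

The n-th nonagonal number is n(7n−5)/2.
Smallest index with value > 140127: n = 201 (giving 140901).
Largest index with value < 584640: n = 409 (giving 584461).
Indices 201 through 409: 209 terms.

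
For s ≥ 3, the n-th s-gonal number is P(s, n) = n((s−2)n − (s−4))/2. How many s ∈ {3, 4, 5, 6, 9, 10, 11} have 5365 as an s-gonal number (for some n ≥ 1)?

1

s = 3: P(3, 103) = 5356 and P(3, 104) = 5460; 5365 is not s-gonal.
s = 4: P(4, 73) = 5329 and P(4, 74) = 5476; 5365 is not s-gonal.
s = 5: P(5, 59) = 5192 and P(5, 60) = 5370; 5365 is not s-gonal.
s = 6: P(6, 52) = 5356 and P(6, 53) = 5565; 5365 is not s-gonal.
s = 9: P(9, 39) = 5226 and P(9, 40) = 5500; 5365 is not s-gonal.
s = 10: P(10, 37) = 5365. ✓
s = 11: P(11, 34) = 5083 and P(11, 35) = 5390; 5365 is not s-gonal.
Hits: s ∈ {10} → 1.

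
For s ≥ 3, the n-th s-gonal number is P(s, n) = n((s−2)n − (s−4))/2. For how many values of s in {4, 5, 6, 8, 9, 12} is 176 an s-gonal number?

s = 4: P(4, 13) = 169 and P(4, 14) = 196; 176 is not s-gonal.
s = 5: P(5, 11) = 176. ✓
s = 6: P(6, 9) = 153 and P(6, 10) = 190; 176 is not s-gonal.
s = 8: P(8, 8) = 176. ✓
s = 9: P(9, 7) = 154 and P(9, 8) = 204; 176 is not s-gonal.
s = 12: P(12, 6) = 156 and P(12, 7) = 217; 176 is not s-gonal.
Hits: s ∈ {5, 8} → 2.

2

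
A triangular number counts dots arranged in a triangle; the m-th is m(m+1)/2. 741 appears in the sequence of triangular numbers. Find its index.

Set n(n+1)/2 = 741, giving n² + n − 1482 = 0.
So n = (-1 + 77) / 2 = 76/2 = 38.

38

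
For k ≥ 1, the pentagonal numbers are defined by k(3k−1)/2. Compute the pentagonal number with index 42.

2625

The 42nd pentagonal number is n(3n−1)/2 with n = 42.
42·(3·42 − 1)/2 = 42·125/2 = 2625.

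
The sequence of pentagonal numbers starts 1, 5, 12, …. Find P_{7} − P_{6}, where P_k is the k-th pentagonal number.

Consecutive pentagonal numbers differ by 3n − 2: here 3·7 − 2 = 19.

19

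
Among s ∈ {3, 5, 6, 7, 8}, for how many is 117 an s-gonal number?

s = 3: P(3, 14) = 105 and P(3, 15) = 120; 117 is not s-gonal.
s = 5: P(5, 9) = 117. ✓
s = 6: P(6, 7) = 91 and P(6, 8) = 120; 117 is not s-gonal.
s = 7: P(7, 7) = 112 and P(7, 8) = 148; 117 is not s-gonal.
s = 8: P(8, 6) = 96 and P(8, 7) = 133; 117 is not s-gonal.
Hits: s ∈ {5} → 1.

1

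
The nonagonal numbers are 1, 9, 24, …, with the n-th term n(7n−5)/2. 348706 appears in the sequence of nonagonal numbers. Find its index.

316

Set n(7n−5)/2 = 348706, giving 7n² − 5n − 697412 = 0.
The discriminant is 25 + 56·348706 = 19527561, and √19527561 = 4419.
So n = (5 + 4419) / 14 = 4424/14 = 316.
Check: 316·(7·316 − 5)/2 = 348706. ✓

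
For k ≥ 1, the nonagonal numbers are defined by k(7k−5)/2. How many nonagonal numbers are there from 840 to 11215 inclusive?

The n-th nonagonal number is n(7n−5)/2.
Smallest index with value ≥ 840: n = 16 (giving 856).
Largest index with value ≤ 11215: n = 56 (giving 10836).
Indices 16 through 56: 41 terms.

41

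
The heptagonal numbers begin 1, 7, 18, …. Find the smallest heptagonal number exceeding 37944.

38254

Solve n(5n−3)/2 > 37944 for integer n.
The largest n with value ≤ 37944 is 123 (since 37638 ≤ 37944 < 38254), so the first above is n = 124, value 38254.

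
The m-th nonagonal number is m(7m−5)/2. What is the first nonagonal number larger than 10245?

Solve n(7n−5)/2 > 10245 for integer n.
The largest n with value ≤ 10245 is 54 (since 10071 ≤ 10245 < 10450), so the first above is n = 55, value 10450.

10450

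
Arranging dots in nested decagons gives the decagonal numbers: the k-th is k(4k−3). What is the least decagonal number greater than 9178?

Solve n(4n−3) > 9178 for integer n.
The largest n with value ≤ 9178 is 48 (since 9072 ≤ 9178 < 9457), so the first above is n = 49, value 9457.

9457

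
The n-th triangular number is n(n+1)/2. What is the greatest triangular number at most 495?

Solve n(n+1)/2 ≤ 495 for integer n.
n = 30 gives 465 ≤ 495, while n = 31 gives 496 > 495; so the answer is 465.

465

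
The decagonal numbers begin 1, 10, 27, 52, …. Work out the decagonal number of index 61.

The 61st decagonal number is n(4n−3) with n = 61.
61·(4·61 − 3) = 61·241 = 14701.

14701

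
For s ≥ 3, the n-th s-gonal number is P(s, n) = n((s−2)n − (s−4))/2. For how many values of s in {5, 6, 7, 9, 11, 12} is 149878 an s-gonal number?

s = 5: P(5, 316) = 149626 and P(5, 317) = 150575; 149878 is not s-gonal.
s = 6: P(6, 274) = 149878. ✓
s = 7: P(7, 245) = 149695 and P(7, 246) = 150921; 149878 is not s-gonal.
s = 9: P(9, 207) = 149454 and P(9, 208) = 150904; 149878 is not s-gonal.
s = 11: P(11, 182) = 148421 and P(11, 183) = 150060; 149878 is not s-gonal.
s = 12: P(12, 173) = 148953 and P(12, 174) = 150684; 149878 is not s-gonal.
Hits: s ∈ {6} → 1.

1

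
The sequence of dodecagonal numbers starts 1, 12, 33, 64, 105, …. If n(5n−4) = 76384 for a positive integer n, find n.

Set n(5n−4) = 76384, giving 5n² − 4n − 76384 = 0.
The discriminant is 16 + 20·76384 = 1527696, and √1527696 = 1236.
So n = (4 + 1236) / 10 = 1240/10 = 124.

124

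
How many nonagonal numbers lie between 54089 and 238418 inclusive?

137

The n-th nonagonal number is n(7n−5)/2.
Smallest index with value ≥ 54089: n = 125 (giving 54375).
Largest index with value ≤ 238418: n = 261 (giving 237771).
Indices 125 through 261: 137 terms.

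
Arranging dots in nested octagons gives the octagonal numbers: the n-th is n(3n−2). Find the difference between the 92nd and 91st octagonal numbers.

Consecutive octagonal numbers differ by 6n − 5: here 6·92 − 5 = 547.

547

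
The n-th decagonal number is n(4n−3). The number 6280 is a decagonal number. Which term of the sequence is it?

40

Set n(4n−3) = 6280, giving 4n² − 3n − 6280 = 0.
So n = (3 + 317) / 8 = 320/8 = 40.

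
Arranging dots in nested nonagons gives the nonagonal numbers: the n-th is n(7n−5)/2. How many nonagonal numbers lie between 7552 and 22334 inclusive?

34

The n-th nonagonal number is n(7n−5)/2.
Smallest index with value ≥ 7552: n = 47 (giving 7614).
Largest index with value ≤ 22334: n = 80 (giving 22200).
Indices 47 through 80: 34 terms.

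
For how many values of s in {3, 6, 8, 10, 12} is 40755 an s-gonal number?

s = 3: P(3, 285) = 40755. ✓
s = 6: P(6, 143) = 40755. ✓
s = 8: P(8, 116) = 40136 and P(8, 117) = 40833; 40755 is not s-gonal.
s = 10: P(10, 101) = 40501 and P(10, 102) = 41310; 40755 is not s-gonal.
s = 12: P(12, 90) = 40140 and P(12, 91) = 41041; 40755 is not s-gonal.
Hits: s ∈ {3, 6} → 2.

2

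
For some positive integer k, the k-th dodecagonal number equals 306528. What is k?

248

Set n(5n−4) = 306528, giving 5n² − 4n − 306528 = 0.
The discriminant is 16 + 20·306528 = 6130576, and √6130576 = 2476.
So n = (4 + 2476) / 10 = 2480/10 = 248.
Check: 248·(5·248 − 4) = 306528. ✓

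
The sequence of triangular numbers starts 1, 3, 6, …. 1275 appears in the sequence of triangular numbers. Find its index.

Set n(n+1)/2 = 1275, giving n² + n − 2550 = 0.
The discriminant is 1 + 8·1275 = 10201, and √10201 = 101.
So n = (-1 + 101) / 2 = 100/2 = 50.
Check: 50·51/2 = 1275. ✓

50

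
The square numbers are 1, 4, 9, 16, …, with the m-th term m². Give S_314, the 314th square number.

The 314th square number is n² with n = 314.
314² = 98596.

98596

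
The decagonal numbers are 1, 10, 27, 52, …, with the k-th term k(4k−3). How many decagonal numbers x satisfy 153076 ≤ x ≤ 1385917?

The n-th decagonal number is n(4n−3).
Smallest index with value ≥ 153076: n = 196 (giving 153076).
Largest index with value ≤ 1385917: n = 589 (giving 1385917).
Indices 196 through 589: 394 terms.

394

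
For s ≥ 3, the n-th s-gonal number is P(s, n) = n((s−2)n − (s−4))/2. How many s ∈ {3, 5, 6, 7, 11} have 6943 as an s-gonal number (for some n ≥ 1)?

s = 3: P(3, 117) = 6903 and P(3, 118) = 7021; 6943 is not s-gonal.
s = 5: P(5, 68) = 6902 and P(5, 69) = 7107; 6943 is not s-gonal.
s = 6: P(6, 59) = 6903 and P(6, 60) = 7140; 6943 is not s-gonal.
s = 7: P(7, 53) = 6943. ✓
s = 11: P(11, 39) = 6708 and P(11, 40) = 7060; 6943 is not s-gonal.
Hits: s ∈ {7} → 1.

1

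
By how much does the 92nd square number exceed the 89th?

92² = 8464 and 89² = 7921.
Difference: 8464 − 7921 = 543.

543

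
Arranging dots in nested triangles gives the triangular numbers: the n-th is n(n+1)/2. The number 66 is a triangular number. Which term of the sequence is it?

11

Set n(n+1)/2 = 66, giving n² + n − 132 = 0.
So n = (-1 + 23) / 2 = 22/2 = 11.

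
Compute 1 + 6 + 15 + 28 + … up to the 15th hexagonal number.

Σ i(2i−1) = 2Σi² − Σi over i = 1..15.
Σi = 120 and Σi² = 1240.
2·1240 − 1·120 = 2360.

2360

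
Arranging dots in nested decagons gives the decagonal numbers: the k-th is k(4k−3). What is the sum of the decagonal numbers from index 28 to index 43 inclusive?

80312

Σ i(4i−3) = 4Σi² − 3Σi over i = 28..43.
Σi = 946 − 378 = 568 and Σi² = 27434 − 6930 = 20504.
4·20504 − 3·568 = 80312.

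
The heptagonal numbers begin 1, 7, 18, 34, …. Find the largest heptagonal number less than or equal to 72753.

71995

Solve n(5n−3)/2 ≤ 72753 for integer n.
n = 170 gives 71995 ≤ 72753, while n = 171 gives 72846 > 72753; so the answer is 71995.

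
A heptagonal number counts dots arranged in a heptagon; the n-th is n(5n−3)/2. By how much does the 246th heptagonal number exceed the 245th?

Consecutive heptagonal numbers differ by 5n − 4: here 5·246 − 4 = 1226.

1226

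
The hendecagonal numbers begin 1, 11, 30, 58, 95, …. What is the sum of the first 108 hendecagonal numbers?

1895292

Σ i(9i−7)/2 = (9Σi² − 7Σi) / 2 over i = 1..108.
Σi = 5886 and Σi² = 425754.
(9·425754 − 7·5886) / 2 = 3790584/2 = 1895292.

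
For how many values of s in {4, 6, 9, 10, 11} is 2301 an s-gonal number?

1

s = 4: P(4, 47) = 2209 and P(4, 48) = 2304; 2301 is not s-gonal.
s = 6: P(6, 34) = 2278 and P(6, 35) = 2415; 2301 is not s-gonal.
s = 9: P(9, 26) = 2301. ✓
s = 10: P(10, 24) = 2232 and P(10, 25) = 2425; 2301 is not s-gonal.
s = 11: P(11, 23) = 2300 and P(11, 24) = 2508; 2301 is not s-gonal.
Hits: s ∈ {9} → 1.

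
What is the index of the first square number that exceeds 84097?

290

Solve n² > 84097 for integer n.
The largest n with value ≤ 84097 is 289 (since 83521 ≤ 84097 < 84100), so the first above is n = 290, value 84100.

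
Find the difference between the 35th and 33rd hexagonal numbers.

35·(2·35 − 1) = 2415 and 33·(2·33 − 1) = 2145.
Difference: 2415 − 2145 = 270.

270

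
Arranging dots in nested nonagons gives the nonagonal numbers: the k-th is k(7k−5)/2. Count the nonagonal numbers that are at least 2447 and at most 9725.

27

The n-th nonagonal number is n(7n−5)/2.
Smallest index with value ≥ 2447: n = 27 (giving 2484).
Largest index with value ≤ 9725: n = 53 (giving 9699).
Indices 27 through 53: 27 terms.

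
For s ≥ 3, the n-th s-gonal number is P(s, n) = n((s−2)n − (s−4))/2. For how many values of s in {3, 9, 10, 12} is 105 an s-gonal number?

s = 3: P(3, 14) = 105. ✓
s = 9: P(9, 5) = 75 and P(9, 6) = 111; 105 is not s-gonal.
s = 10: P(10, 5) = 85 and P(10, 6) = 126; 105 is not s-gonal.
s = 12: P(12, 5) = 105. ✓
Hits: s ∈ {3, 12} → 2.

2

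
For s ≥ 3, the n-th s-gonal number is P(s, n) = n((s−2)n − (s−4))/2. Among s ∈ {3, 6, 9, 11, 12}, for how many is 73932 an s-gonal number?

s = 3: P(3, 384) = 73920 and P(3, 385) = 74305; 73932 is not s-gonal.
s = 6: P(6, 192) = 73536 and P(6, 193) = 74305; 73932 is not s-gonal.
s = 9: P(9, 145) = 73225 and P(9, 146) = 74241; 73932 is not s-gonal.
s = 11: P(11, 128) = 73280 and P(11, 129) = 74433; 73932 is not s-gonal.
s = 12: P(12, 122) = 73932. ✓
Hits: s ∈ {12} → 1.

1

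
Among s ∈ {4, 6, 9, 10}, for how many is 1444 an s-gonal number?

s = 4: P(4, 38) = 1444. ✓
s = 6: P(6, 27) = 1431 and P(6, 28) = 1540; 1444 is not s-gonal.
s = 9: P(9, 20) = 1350 and P(9, 21) = 1491; 1444 is not s-gonal.
s = 10: P(10, 19) = 1387 and P(10, 20) = 1540; 1444 is not s-gonal.
Hits: s ∈ {4} → 1.

1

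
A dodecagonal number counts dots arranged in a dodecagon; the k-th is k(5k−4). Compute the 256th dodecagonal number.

The 256th dodecagonal number is n(5n−4) with n = 256.
256·(5·256 − 4) = 256·1276 = 326656.

326656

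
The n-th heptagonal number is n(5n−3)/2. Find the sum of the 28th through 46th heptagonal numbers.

65398

Σ i(5i−3)/2 = (5Σi² − 3Σi) / 2 over i = 28..46.
Σi = 1081 − 378 = 703 and Σi² = 33511 − 6930 = 26581.
(5·26581 − 3·703) / 2 = 130796/2 = 65398.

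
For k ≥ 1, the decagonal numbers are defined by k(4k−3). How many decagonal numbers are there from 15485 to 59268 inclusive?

60

The n-th decagonal number is n(4n−3).
Smallest index with value ≥ 15485: n = 63 (giving 15687).
Largest index with value ≤ 59268: n = 122 (giving 59170).
Indices 63 through 122: 60 terms.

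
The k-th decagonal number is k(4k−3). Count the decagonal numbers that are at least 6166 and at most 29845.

47

The n-th decagonal number is n(4n−3).
Smallest index with value ≥ 6166: n = 40 (giving 6280).
Largest index with value ≤ 29845: n = 86 (giving 29326).
Indices 40 through 86: 47 terms.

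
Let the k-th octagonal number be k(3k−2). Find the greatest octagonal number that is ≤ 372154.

Solve n(3n−2) ≤ 372154 for integer n.
n = 352 gives 371008 ≤ 372154, while n = 353 gives 373121 > 372154; so the answer is 371008.

371008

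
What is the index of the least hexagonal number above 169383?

292

Solve n(2n−1) > 169383 for integer n.
The largest n with value ≤ 169383 is 291 (since 169071 ≤ 169383 < 170236), so the first above is n = 292, value 170236.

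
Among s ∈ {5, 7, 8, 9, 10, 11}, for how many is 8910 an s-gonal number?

1

s = 5: P(5, 77) = 8855 and P(5, 78) = 9087; 8910 is not s-gonal.
s = 7: P(7, 60) = 8910. ✓
s = 8: P(8, 54) = 8640 and P(8, 55) = 8965; 8910 is not s-gonal.
s = 9: P(9, 50) = 8625 and P(9, 51) = 8976; 8910 is not s-gonal.
s = 10: P(10, 47) = 8695 and P(10, 48) = 9072; 8910 is not s-gonal.
s = 11: P(11, 44) = 8558 and P(11, 45) = 8955; 8910 is not s-gonal.
Hits: s ∈ {7} → 1.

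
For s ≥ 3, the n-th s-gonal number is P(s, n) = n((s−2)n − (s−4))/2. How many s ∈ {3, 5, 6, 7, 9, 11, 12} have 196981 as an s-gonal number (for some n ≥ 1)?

1

s = 3: P(3, 627) = 196878 and P(3, 628) = 197506; 196981 is not s-gonal.
s = 5: P(5, 362) = 196385 and P(5, 363) = 197472; 196981 is not s-gonal.
s = 6: P(6, 314) = 196878 and P(6, 315) = 198135; 196981 is not s-gonal.
s = 7: P(7, 281) = 196981. ✓
s = 9: P(9, 237) = 195999 and P(9, 238) = 197659; 196981 is not s-gonal.
s = 11: P(11, 209) = 195833 and P(11, 210) = 197715; 196981 is not s-gonal.
s = 12: P(12, 198) = 195228 and P(12, 199) = 197209; 196981 is not s-gonal.
Hits: s ∈ {7} → 1.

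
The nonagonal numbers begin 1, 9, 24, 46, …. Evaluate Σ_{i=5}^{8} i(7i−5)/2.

Σ i(7i−5)/2 = (7Σi² − 5Σi) / 2 over i = 5..8.
Σi = 36 − 10 = 26 and Σi² = 204 − 30 = 174.
(7·174 − 5·26) / 2 = 1088/2 = 544.

544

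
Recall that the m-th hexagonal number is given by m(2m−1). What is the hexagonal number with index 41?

41·(2·41 − 1) = 41·81 = 3321.

3321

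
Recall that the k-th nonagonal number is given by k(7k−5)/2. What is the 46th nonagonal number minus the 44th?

46·(7·46 − 5)/2 = 7291 and 44·(7·44 − 5)/2 = 6666.
Difference: 7291 − 6666 = 625.

625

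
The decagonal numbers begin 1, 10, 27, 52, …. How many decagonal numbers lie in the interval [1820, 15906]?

The n-th decagonal number is n(4n−3).
Smallest index with value ≥ 1820: n = 22 (giving 1870).
Largest index with value ≤ 15906: n = 63 (giving 15687).
Indices 22 through 63: 42 terms.

42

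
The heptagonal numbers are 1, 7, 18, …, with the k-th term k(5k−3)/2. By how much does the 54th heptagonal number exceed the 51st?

54·(5·54 − 3)/2 = 7209 and 51·(5·51 − 3)/2 = 6426.
Difference: 7209 − 6426 = 783.

783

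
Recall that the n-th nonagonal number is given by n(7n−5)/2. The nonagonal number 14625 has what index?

Set n(7n−5)/2 = 14625, giving 7n² − 5n − 29250 = 0.
So n = (5 + 905) / 14 = 910/14 = 65.
Check: 65·(7·65 − 5)/2 = 14625. ✓

65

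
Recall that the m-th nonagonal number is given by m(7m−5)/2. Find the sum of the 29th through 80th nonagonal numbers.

Σ i(7i−5)/2 = (7Σi² − 5Σi) / 2 over i = 29..80.
Σi = 3240 − 406 = 2834 and Σi² = 173880 − 7714 = 166166.
(7·166166 − 5·2834) / 2 = 1148992/2 = 574496.

574496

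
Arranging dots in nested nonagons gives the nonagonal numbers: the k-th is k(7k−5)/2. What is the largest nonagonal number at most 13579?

Solve n(7n−5)/2 ≤ 13579 for integer n.
n = 62 gives 13299 ≤ 13579, while n = 63 gives 13734 > 13579; so the answer is 13299.

13299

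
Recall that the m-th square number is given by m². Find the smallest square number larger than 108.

Solve n² > 108 for integer n.
The largest n with value ≤ 108 is 10 (since 100 ≤ 108 < 121), so the first above is n = 11, value 121.

121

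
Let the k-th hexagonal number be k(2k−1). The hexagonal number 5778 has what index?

Set n(2n−1) = 5778, giving 2n² − n − 5778 = 0.
The discriminant is 1 + 8·5778 = 46225, and √46225 = 215.
So n = (1 + 215) / 4 = 216/4 = 54.
Check: 54·(2·54 − 1) = 5778. ✓

54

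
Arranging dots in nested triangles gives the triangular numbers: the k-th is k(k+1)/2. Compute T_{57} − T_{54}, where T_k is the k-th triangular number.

57·58/2 = 1653 and 54·55/2 = 1485.
Difference: 1653 − 1485 = 168.

168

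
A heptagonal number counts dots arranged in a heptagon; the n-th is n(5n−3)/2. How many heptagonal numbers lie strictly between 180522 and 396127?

129

The n-th heptagonal number is n(5n−3)/2.
Smallest index with value > 180522: n = 270 (giving 181845).
Largest index with value < 396127: n = 398 (giving 395413).
Indices 270 through 398: 129 terms.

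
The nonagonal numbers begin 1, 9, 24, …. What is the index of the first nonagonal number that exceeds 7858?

48

Solve n(7n−5)/2 > 7858 for integer n.
The largest n with value ≤ 7858 is 47 (since 7614 ≤ 7858 < 7944), so the first above is n = 48, value 7944.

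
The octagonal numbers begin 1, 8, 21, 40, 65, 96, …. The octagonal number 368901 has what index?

351

Set n(3n−2) = 368901, giving 3n² − 2n − 368901 = 0.
The discriminant is 4 + 12·368901 = 4426816, and √4426816 = 2104.
So n = (2 + 2104) / 6 = 2106/6 = 351.
Check: 351·(3·351 − 2) = 368901. ✓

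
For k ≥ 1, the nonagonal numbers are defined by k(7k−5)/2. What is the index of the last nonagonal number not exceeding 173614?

Solve n(7n−5)/2 ≤ 173614 for integer n.
n = 223 gives 173494 ≤ 173614, while n = 224 gives 175056 > 173614; so the answer is index 223.

223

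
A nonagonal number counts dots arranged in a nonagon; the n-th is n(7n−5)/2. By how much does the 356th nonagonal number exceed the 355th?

2486

Consecutive nonagonal numbers differ by 7n − 6: here 7·356 − 6 = 2486.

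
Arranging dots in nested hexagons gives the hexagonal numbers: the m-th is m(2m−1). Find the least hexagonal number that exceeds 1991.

2016

Solve n(2n−1) > 1991 for integer n.
The largest n with value ≤ 1991 is 31 (since 1891 ≤ 1991 < 2016), so the first above is n = 32, value 2016.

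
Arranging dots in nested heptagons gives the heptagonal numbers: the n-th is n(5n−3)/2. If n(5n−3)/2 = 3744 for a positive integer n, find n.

Set n(5n−3)/2 = 3744, giving 5n² − 3n − 7488 = 0.
The discriminant is 9 + 40·3744 = 149769, and √149769 = 387.
So n = (3 + 387) / 10 = 390/10 = 39.
Check: 39·(5·39 − 3)/2 = 3744. ✓

39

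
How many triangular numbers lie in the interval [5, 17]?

3

The n-th triangular number is n(n+1)/2.
Smallest index with value ≥ 5: n = 3 (giving 6).
Largest index with value ≤ 17: n = 5 (giving 15).
Indices 3 through 5: 3 terms.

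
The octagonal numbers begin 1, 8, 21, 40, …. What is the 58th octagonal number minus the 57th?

343

Consecutive octagonal numbers differ by 6n − 5: here 6·58 − 5 = 343.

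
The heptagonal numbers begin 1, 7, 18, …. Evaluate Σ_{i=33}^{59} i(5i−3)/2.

145062

Σ i(5i−3)/2 = (5Σi² − 3Σi) / 2 over i = 33..59.
Σi = 1770 − 528 = 1242 and Σi² = 70210 − 11440 = 58770.
(5·58770 − 3·1242) / 2 = 290124/2 = 145062.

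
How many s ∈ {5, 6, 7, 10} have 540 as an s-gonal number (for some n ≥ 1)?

s = 5: P(5, 19) = 532 and P(5, 20) = 590; 540 is not s-gonal.
s = 6: P(6, 16) = 496 and P(6, 17) = 561; 540 is not s-gonal.
s = 7: P(7, 15) = 540. ✓
s = 10: P(10, 12) = 540. ✓
Hits: s ∈ {7, 10} → 2.

2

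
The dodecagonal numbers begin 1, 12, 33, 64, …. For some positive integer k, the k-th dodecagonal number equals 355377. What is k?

267

Set n(5n−4) = 355377, giving 5n² − 4n − 355377 = 0.
The discriminant is 16 + 20·355377 = 7107556, and √7107556 = 2666.
So n = (4 + 2666) / 10 = 2670/10 = 267.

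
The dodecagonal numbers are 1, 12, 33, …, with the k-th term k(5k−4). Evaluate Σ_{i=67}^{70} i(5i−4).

Σ i(5i−4) = 5Σi² − 4Σi over i = 67..70.
Σi = 2485 − 2211 = 274 and Σi² = 116795 − 98021 = 18774.
5·18774 − 4·274 = 92774.

92774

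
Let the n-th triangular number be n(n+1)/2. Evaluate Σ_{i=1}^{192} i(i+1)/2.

1198144

Σ i(i+1)/2 = (Σi² + Σi) / 2 over i = 1..192.
Σi = 18528 and Σi² = 2377760.
(1·2377760 + 1·18528) / 2 = 2396288/2 = 1198144.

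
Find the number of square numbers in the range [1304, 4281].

29

The n-th square number is n².
Smallest index with value ≥ 1304: n = 37 (giving 1369).
Largest index with value ≤ 4281: n = 65 (giving 4225).
Indices 37 through 65: 29 terms.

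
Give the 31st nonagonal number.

The 31st nonagonal number is n(7n−5)/2 with n = 31.
31·(7·31 − 5)/2 = 31·212/2 = 31·106 = 3286.

3286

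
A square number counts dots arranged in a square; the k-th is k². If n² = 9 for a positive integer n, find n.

3

We need n² = 9, so n = √9 = 3.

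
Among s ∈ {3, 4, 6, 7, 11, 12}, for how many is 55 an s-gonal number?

2

s = 3: P(3, 10) = 55. ✓
s = 4: P(4, 7) = 49 and P(4, 8) = 64; 55 is not s-gonal.
s = 6: P(6, 5) = 45 and P(6, 6) = 66; 55 is not s-gonal.
s = 7: P(7, 5) = 55. ✓
s = 11: P(11, 3) = 30 and P(11, 4) = 58; 55 is not s-gonal.
s = 12: P(12, 3) = 33 and P(12, 4) = 64; 55 is not s-gonal.
Hits: s ∈ {3, 7} → 2.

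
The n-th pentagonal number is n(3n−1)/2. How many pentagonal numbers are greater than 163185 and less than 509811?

253

The n-th pentagonal number is n(3n−1)/2.
Smallest index with value > 163185: n = 331 (giving 164176).
Largest index with value < 509811: n = 583 (giving 509542).
Indices 331 through 583: 253 terms.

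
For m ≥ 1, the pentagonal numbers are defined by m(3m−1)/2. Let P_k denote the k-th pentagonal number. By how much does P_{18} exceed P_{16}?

101

18·(3·18 − 1)/2 = 477 and 16·(3·16 − 1)/2 = 376.
Difference: 477 − 376 = 101.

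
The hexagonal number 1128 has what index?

24

Set n(2n−1) = 1128, giving 2n² − n − 1128 = 0.
So n = (1 + 95) / 4 = 96/4 = 24.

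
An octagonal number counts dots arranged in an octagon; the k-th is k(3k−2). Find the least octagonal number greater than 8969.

9296

Solve n(3n−2) > 8969 for integer n.
The largest n with value ≤ 8969 is 55 (since 8965 ≤ 8969 < 9296), so the first above is n = 56, value 9296.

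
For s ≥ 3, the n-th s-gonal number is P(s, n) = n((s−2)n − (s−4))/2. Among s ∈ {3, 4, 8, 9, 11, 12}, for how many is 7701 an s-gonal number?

s = 3: P(3, 123) = 7626 and P(3, 124) = 7750; 7701 is not s-gonal.
s = 4: P(4, 87) = 7569 and P(4, 88) = 7744; 7701 is not s-gonal.
s = 8: P(8, 51) = 7701. ✓
s = 9: P(9, 47) = 7614 and P(9, 48) = 7944; 7701 is not s-gonal.
s = 11: P(11, 41) = 7421 and P(11, 42) = 7791; 7701 is not s-gonal.
s = 12: P(12, 39) = 7449 and P(12, 40) = 7840; 7701 is not s-gonal.
Hits: s ∈ {8} → 1.

1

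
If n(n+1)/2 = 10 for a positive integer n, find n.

Set n(n+1)/2 = 10, giving n² + n − 20 = 0.
The discriminant is 1 + 8·10 = 81, and √81 = 9.
So n = (-1 + 9) / 2 = 8/2 = 4.
Check: 4·5/2 = 10. ✓

4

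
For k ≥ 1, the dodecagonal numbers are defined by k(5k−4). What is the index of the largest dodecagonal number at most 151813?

174

Solve n(5n−4) ≤ 151813 for integer n.
n = 174 gives 150684 ≤ 151813, while n = 175 gives 152425 > 151813; so the answer is index 174.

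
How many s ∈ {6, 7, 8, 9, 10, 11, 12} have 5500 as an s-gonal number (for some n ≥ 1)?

s = 6: P(6, 52) = 5356 and P(6, 53) = 5565; 5500 is not s-gonal.
s = 7: P(7, 47) = 5452 and P(7, 48) = 5688; 5500 is not s-gonal.
s = 8: P(8, 43) = 5461 and P(8, 44) = 5720; 5500 is not s-gonal.
s = 9: P(9, 40) = 5500. ✓
s = 10: P(10, 37) = 5365 and P(10, 38) = 5662; 5500 is not s-gonal.
s = 11: P(11, 35) = 5390 and P(11, 36) = 5706; 5500 is not s-gonal.
s = 12: P(12, 33) = 5313 and P(12, 34) = 5644; 5500 is not s-gonal.
Hits: s ∈ {9} → 1.

1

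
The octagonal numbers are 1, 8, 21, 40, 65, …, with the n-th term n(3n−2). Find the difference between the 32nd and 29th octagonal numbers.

32·(3·32 − 2) = 3008 and 29·(3·29 − 2) = 2465.
Difference: 3008 − 2465 = 543.

543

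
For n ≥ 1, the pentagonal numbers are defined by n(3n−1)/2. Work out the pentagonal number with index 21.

The 21st pentagonal number is n(3n−1)/2 with n = 21.
21·(3·21 − 1)/2 = 21·62/2 = 21·31 = 651.

651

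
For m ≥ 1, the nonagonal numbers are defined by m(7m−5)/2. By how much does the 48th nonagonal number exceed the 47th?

Consecutive nonagonal numbers differ by 7n − 6: here 7·48 − 6 = 330.

330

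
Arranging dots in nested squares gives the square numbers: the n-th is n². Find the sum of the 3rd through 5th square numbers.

50

Σ_{i=3}^{5} i² = 55 − 5 = 50.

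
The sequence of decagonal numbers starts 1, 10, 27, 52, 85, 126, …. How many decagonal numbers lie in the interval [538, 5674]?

The n-th decagonal number is n(4n−3).
Smallest index with value ≥ 538: n = 12 (giving 540).
Largest index with value ≤ 5674: n = 38 (giving 5662).
Indices 12 through 38: 27 terms.

27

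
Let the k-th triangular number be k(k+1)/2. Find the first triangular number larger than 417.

Solve n(n+1)/2 > 417 for integer n.
The largest n with value ≤ 417 is 28 (since 406 ≤ 417 < 435), so the first above is n = 29, value 435.

435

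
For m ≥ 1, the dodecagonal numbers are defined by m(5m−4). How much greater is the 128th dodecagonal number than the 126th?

128·(5·128 − 4) = 81408 and 126·(5·126 − 4) = 78876.
Difference: 81408 − 78876 = 2532.

2532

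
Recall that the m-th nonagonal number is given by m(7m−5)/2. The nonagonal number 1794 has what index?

Set n(7n−5)/2 = 1794, giving 7n² − 5n − 3588 = 0.
So n = (5 + 317) / 14 = 322/14 = 23.
Check: 23·(7·23 − 5)/2 = 1794. ✓

23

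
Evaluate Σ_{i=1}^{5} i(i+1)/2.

35

Σ i(i+1)/2 = (Σi² + Σi) / 2 over i = 1..5.
Σi = 15 and Σi² = 55.
(1·55 + 1·15) / 2 = 70/2 = 35.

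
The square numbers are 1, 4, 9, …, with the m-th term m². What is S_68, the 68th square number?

4624

The 68th square number is n² with n = 68.
68² = 4624.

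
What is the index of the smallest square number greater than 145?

13

Solve n² > 145 for integer n.
The largest n with value ≤ 145 is 12 (since 144 ≤ 145 < 169), so the first above is n = 13, value 169.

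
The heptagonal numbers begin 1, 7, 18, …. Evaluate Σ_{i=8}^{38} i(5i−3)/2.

Σ i(5i−3)/2 = (5Σi² − 3Σi) / 2 over i = 8..38.
Σi = 741 − 28 = 713 and Σi² = 19019 − 140 = 18879.
(5·18879 − 3·713) / 2 = 92256/2 = 46128.

46128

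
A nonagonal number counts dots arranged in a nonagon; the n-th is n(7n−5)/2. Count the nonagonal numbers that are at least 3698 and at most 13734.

31

The n-th nonagonal number is n(7n−5)/2.
Smallest index with value ≥ 3698: n = 33 (giving 3729).
Largest index with value ≤ 13734: n = 63 (giving 13734).
Indices 33 through 63: 31 terms.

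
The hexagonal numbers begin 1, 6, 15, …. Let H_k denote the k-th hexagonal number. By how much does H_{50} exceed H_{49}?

197

Consecutive hexagonal numbers differ by 4n − 3: here 4·50 − 3 = 197.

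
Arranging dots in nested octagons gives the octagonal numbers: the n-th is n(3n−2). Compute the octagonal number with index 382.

The 382nd octagonal number is n(3n−2) with n = 382.
382·(3·382 − 2) = 382·1144 = 437008.

437008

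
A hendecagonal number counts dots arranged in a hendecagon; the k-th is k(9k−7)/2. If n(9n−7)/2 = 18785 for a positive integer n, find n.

Set n(9n−7)/2 = 18785, giving 9n² − 7n − 37570 = 0.
So n = (7 + 1163) / 18 = 1170/18 = 65.

65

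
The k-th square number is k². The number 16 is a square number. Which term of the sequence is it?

We need n² = 16, so n = √16 = 4.

4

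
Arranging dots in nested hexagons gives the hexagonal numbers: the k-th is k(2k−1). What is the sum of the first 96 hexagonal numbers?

Σ i(2i−1) = 2Σi² − Σi over i = 1..96.
Σi = 4656 and Σi² = 299536.
2·299536 − 1·4656 = 594416.

594416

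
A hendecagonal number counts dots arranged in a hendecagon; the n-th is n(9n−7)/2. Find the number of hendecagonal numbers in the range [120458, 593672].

200

The n-th hendecagonal number is n(9n−7)/2.
Smallest index with value ≥ 120458: n = 164 (giving 120458).
Largest index with value ≤ 593672: n = 363 (giving 591690).
Indices 164 through 363: 200 terms.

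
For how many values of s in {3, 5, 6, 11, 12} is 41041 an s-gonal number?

2

s = 3: P(3, 286) = 41041. ✓
s = 5: P(5, 165) = 40755 and P(5, 166) = 41251; 41041 is not s-gonal.
s = 6: P(6, 143) = 40755 and P(6, 144) = 41328; 41041 is not s-gonal.
s = 11: P(11, 95) = 40280 and P(11, 96) = 41136; 41041 is not s-gonal.
s = 12: P(12, 91) = 41041. ✓
Hits: s ∈ {3, 12} → 2.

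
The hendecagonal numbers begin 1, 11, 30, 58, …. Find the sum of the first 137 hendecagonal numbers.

3866277

Σ i(9i−7)/2 = (9Σi² − 7Σi) / 2 over i = 1..137.
Σi = 9453 and Σi² = 866525.
(9·866525 − 7·9453) / 2 = 7732554/2 = 3866277.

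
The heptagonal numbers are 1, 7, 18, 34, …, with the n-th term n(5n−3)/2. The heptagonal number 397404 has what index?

Set n(5n−3)/2 = 397404, giving 5n² − 3n − 794808 = 0.
The discriminant is 9 + 40·397404 = 15896169, and √15896169 = 3987.
So n = (3 + 3987) / 10 = 3990/10 = 399.
Check: 399·(5·399 − 3)/2 = 397404. ✓

399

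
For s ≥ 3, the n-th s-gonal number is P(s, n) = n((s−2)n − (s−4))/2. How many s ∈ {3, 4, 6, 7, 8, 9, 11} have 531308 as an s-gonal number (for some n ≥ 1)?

1

s = 3: P(3, 1030) = 530965 and P(3, 1031) = 531996; 531308 is not s-gonal.
s = 4: P(4, 728) = 529984 and P(4, 729) = 531441; 531308 is not s-gonal.
s = 6: P(6, 515) = 529935 and P(6, 516) = 531996; 531308 is not s-gonal.
s = 7: P(7, 461) = 530611 and P(7, 462) = 532917; 531308 is not s-gonal.
s = 8: P(8, 421) = 530881 and P(8, 422) = 533408; 531308 is not s-gonal.
s = 9: P(9, 389) = 528651 and P(9, 390) = 531375; 531308 is not s-gonal.
s = 11: P(11, 344) = 531308. ✓
Hits: s ∈ {11} → 1.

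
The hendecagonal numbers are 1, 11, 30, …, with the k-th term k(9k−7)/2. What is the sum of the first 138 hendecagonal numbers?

3951492

Σ i(9i−7)/2 = (9Σi² − 7Σi) / 2 over i = 1..138.
Σi = 9591 and Σi² = 885569.
(9·885569 − 7·9591) / 2 = 7902984/2 = 3951492.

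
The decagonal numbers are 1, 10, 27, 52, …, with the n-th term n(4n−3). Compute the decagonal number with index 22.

1870

The 22nd decagonal number is n(4n−3) with n = 22.
22·(4·22 − 3) = 22·85 = 1870.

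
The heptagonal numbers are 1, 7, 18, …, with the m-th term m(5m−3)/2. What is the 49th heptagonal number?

The 49th heptagonal number is n(5n−3)/2 with n = 49.
49·(5·49 − 3)/2 = 49·242/2 = 49·121 = 5929.

5929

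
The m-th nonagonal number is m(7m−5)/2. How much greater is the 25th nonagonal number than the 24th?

169

Consecutive nonagonal numbers differ by 7n − 6: here 7·25 − 6 = 169.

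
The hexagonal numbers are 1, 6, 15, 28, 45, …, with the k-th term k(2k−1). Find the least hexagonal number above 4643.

Solve n(2n−1) > 4643 for integer n.
The largest n with value ≤ 4643 is 48 (since 4560 ≤ 4643 < 4753), so the first above is n = 49, value 4753.

4753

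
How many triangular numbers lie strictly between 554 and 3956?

The n-th triangular number is n(n+1)/2.
Smallest index with value > 554: n = 33 (giving 561).
Largest index with value < 3956: n = 88 (giving 3916).
Indices 33 through 88: 56 terms.

56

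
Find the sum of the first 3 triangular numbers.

10

Σ i(i+1)/2 = (Σi² + Σi) / 2 over i = 1..3.
Σi = 6 and Σi² = 14.
(1·14 + 1·6) / 2 = 20/2 = 10.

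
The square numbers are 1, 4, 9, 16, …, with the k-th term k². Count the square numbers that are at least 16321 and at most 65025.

The n-th square number is n².
Smallest index with value ≥ 16321: n = 128 (giving 16384).
Largest index with value ≤ 65025: n = 255 (giving 65025).
Indices 128 through 255: 128 terms.

128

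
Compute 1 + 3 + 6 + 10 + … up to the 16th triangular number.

816

Σ i(i+1)/2 = (Σi² + Σi) / 2 over i = 1..16.
Σi = 136 and Σi² = 1496.
(1·1496 + 1·136) / 2 = 1632/2 = 816.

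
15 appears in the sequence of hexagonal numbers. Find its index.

3

Set n(2n−1) = 15, giving 2n² − n − 15 = 0.
So n = (1 + 11) / 4 = 12/4 = 3.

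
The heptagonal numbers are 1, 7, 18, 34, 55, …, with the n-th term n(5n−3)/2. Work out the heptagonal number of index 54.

7209

The 54th heptagonal number is n(5n−3)/2 with n = 54.
54·(5·54 − 3)/2 = 54·267/2 = 7209.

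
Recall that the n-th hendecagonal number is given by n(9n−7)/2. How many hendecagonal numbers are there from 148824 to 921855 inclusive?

271

The n-th hendecagonal number is n(9n−7)/2.
Smallest index with value ≥ 148824: n = 183 (giving 150060).
Largest index with value ≤ 921855: n = 453 (giving 921855).
Indices 183 through 453: 271 terms.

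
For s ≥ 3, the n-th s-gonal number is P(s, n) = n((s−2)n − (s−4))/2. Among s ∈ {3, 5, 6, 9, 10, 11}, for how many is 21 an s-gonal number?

s = 3: P(3, 6) = 21. ✓
s = 5: P(5, 3) = 12 and P(5, 4) = 22; 21 is not s-gonal.
s = 6: P(6, 3) = 15 and P(6, 4) = 28; 21 is not s-gonal.
s = 9: P(9, 2) = 9 and P(9, 3) = 24; 21 is not s-gonal.
s = 10: P(10, 2) = 10 and P(10, 3) = 27; 21 is not s-gonal.
s = 11: P(11, 2) = 11 and P(11, 3) = 30; 21 is not s-gonal.
Hits: s ∈ {3} → 1.

1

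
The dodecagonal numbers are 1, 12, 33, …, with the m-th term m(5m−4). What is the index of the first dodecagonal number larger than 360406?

269

Solve n(5n−4) > 360406 for integer n.
The largest n with value ≤ 360406 is 268 (since 358048 ≤ 360406 < 360729), so the first above is n = 269, value 360729.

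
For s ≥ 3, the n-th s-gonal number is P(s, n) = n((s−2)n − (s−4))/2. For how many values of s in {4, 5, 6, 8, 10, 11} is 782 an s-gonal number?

s = 4: P(4, 27) = 729 and P(4, 28) = 784; 782 is not s-gonal.
s = 5: P(5, 23) = 782. ✓
s = 6: P(6, 20) = 780 and P(6, 21) = 861; 782 is not s-gonal.
s = 8: P(8, 16) = 736 and P(8, 17) = 833; 782 is not s-gonal.
s = 10: P(10, 14) = 742 and P(10, 15) = 855; 782 is not s-gonal.
s = 11: P(11, 13) = 715 and P(11, 14) = 833; 782 is not s-gonal.
Hits: s ∈ {5} → 1.

1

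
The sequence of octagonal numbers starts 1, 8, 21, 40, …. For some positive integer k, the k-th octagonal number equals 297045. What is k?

Set n(3n−2) = 297045, giving 3n² − 2n − 297045 = 0.
The discriminant is 4 + 12·297045 = 3564544, and √3564544 = 1888.
So n = (2 + 1888) / 6 = 1890/6 = 315.
Check: 315·(3·315 − 2) = 297045. ✓

315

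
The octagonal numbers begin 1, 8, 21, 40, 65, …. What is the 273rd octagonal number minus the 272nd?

1633

Consecutive octagonal numbers differ by 6n − 5: here 6·273 − 5 = 1633.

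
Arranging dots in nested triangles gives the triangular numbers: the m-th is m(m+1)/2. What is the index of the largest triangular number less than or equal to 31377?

250

Solve n(n+1)/2 ≤ 31377 for integer n.
n = 250 gives 31375 ≤ 31377, while n = 251 gives 31626 > 31377; so the answer is index 250.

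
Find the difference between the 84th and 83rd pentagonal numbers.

250

Consecutive pentagonal numbers differ by 3n − 2: here 3·84 − 2 = 250.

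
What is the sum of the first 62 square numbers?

Σ_{i=1}^{62} i² = 62·63·125/6 = 81375.

81375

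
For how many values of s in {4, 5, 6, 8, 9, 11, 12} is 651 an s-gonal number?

2

s = 4: P(4, 25) = 625 and P(4, 26) = 676; 651 is not s-gonal.
s = 5: P(5, 21) = 651. ✓
s = 6: P(6, 18) = 630 and P(6, 19) = 703; 651 is not s-gonal.
s = 8: P(8, 15) = 645 and P(8, 16) = 736; 651 is not s-gonal.
s = 9: P(9, 14) = 651. ✓
s = 11: P(11, 12) = 606 and P(11, 13) = 715; 651 is not s-gonal.
s = 12: P(12, 11) = 561 and P(12, 12) = 672; 651 is not s-gonal.
Hits: s ∈ {5, 9} → 2.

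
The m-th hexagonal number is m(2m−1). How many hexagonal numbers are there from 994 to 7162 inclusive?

The n-th hexagonal number is n(2n−1).
Smallest index with value ≥ 994: n = 23 (giving 1035).
Largest index with value ≤ 7162: n = 60 (giving 7140).
Indices 23 through 60: 38 terms.

38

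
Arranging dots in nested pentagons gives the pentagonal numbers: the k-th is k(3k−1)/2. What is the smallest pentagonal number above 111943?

Solve n(3n−1)/2 > 111943 for integer n.
The largest n with value ≤ 111943 is 273 (since 111657 ≤ 111943 < 112477), so the first above is n = 274, value 112477.

112477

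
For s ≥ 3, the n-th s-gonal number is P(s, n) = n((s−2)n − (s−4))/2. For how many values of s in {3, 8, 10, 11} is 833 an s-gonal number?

2

s = 3: P(3, 40) = 820 and P(3, 41) = 861; 833 is not s-gonal.
s = 8: P(8, 17) = 833. ✓
s = 10: P(10, 14) = 742 and P(10, 15) = 855; 833 is not s-gonal.
s = 11: P(11, 14) = 833. ✓
Hits: s ∈ {8, 11} → 2.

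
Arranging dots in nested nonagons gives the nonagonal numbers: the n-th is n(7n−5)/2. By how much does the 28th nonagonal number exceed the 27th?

Consecutive nonagonal numbers differ by 7n − 6: here 7·28 − 6 = 190.

190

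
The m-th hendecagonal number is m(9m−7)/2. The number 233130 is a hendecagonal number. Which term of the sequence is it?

Set n(9n−7)/2 = 233130, giving 9n² − 7n − 466260 = 0.
So n = (7 + 4097) / 18 = 4104/18 = 228.

228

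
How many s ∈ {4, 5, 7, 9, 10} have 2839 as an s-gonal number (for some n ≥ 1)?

s = 4: P(4, 53) = 2809 and P(4, 54) = 2916; 2839 is not s-gonal.
s = 5: P(5, 43) = 2752 and P(5, 44) = 2882; 2839 is not s-gonal.
s = 7: P(7, 34) = 2839. ✓
s = 9: P(9, 28) = 2674 and P(9, 29) = 2871; 2839 is not s-gonal.
s = 10: P(10, 27) = 2835 and P(10, 28) = 3052; 2839 is not s-gonal.
Hits: s ∈ {7} → 1.

1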